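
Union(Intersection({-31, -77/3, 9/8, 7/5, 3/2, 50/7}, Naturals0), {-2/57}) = {-2/57}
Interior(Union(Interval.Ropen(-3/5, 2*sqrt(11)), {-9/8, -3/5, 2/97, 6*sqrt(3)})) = Interval.open(-3/5, 2*sqrt(11))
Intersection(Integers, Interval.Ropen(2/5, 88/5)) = Range(1, 18, 1)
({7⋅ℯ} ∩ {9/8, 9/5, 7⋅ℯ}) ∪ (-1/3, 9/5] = (-1/3, 9/5] ∪ {7⋅ℯ}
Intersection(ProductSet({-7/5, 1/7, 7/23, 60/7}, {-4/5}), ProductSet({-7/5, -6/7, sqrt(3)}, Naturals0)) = EmptySet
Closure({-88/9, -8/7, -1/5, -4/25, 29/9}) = {-88/9, -8/7, -1/5, -4/25, 29/9}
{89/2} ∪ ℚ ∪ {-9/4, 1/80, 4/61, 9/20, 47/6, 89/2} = ℚ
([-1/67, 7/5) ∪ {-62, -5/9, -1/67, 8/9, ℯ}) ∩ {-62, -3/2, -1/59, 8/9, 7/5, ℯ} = {-62, 8/9, ℯ}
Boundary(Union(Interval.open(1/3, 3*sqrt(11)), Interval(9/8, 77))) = {1/3, 77}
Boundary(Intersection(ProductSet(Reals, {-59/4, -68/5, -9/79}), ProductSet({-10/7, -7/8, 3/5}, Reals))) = ProductSet({-10/7, -7/8, 3/5}, {-59/4, -68/5, -9/79})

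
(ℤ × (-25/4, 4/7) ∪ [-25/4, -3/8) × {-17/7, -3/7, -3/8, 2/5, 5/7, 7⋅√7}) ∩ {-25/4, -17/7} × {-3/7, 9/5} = {-25/4, -17/7} × {-3/7}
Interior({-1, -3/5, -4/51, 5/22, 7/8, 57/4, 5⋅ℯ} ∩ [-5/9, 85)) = ∅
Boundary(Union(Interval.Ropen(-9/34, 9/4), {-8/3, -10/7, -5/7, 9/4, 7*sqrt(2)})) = {-8/3, -10/7, -5/7, -9/34, 9/4, 7*sqrt(2)}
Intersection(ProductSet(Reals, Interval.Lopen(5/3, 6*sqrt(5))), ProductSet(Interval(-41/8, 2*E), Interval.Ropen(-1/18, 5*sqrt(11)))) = ProductSet(Interval(-41/8, 2*E), Interval.Lopen(5/3, 6*sqrt(5)))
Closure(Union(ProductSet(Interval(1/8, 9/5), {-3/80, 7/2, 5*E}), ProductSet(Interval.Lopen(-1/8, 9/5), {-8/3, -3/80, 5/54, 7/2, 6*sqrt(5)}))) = Union(ProductSet(Interval(-1/8, 9/5), {-8/3, -3/80, 5/54, 7/2, 6*sqrt(5)}), ProductSet(Interval(1/8, 9/5), {-3/80, 7/2, 5*E}))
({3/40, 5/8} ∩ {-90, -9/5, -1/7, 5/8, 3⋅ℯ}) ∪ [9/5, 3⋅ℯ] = {5/8} ∪ [9/5, 3⋅ℯ]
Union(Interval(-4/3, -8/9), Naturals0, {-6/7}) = Union({-6/7}, Interval(-4/3, -8/9), Naturals0)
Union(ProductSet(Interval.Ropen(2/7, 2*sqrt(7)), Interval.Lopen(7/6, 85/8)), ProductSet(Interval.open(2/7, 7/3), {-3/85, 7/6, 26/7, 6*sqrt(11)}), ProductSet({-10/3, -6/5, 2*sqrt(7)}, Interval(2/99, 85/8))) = Union(ProductSet({-10/3, -6/5, 2*sqrt(7)}, Interval(2/99, 85/8)), ProductSet(Interval.open(2/7, 7/3), {-3/85, 7/6, 26/7, 6*sqrt(11)}), ProductSet(Interval.Ropen(2/7, 2*sqrt(7)), Interval.Lopen(7/6, 85/8)))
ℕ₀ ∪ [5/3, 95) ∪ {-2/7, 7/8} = {-2/7, 7/8} ∪ ℕ₀ ∪ [5/3, 95]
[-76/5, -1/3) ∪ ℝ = (-∞, ∞)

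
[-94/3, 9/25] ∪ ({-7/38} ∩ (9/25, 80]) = [-94/3, 9/25]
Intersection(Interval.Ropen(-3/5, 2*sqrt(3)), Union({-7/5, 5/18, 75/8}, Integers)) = Union({5/18}, Range(0, 4, 1))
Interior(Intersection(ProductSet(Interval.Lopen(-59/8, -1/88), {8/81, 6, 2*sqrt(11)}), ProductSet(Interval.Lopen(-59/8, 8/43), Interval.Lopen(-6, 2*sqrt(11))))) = EmptySet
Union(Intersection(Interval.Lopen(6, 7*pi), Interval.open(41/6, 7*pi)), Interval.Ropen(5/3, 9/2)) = Union(Interval.Ropen(5/3, 9/2), Interval.open(41/6, 7*pi))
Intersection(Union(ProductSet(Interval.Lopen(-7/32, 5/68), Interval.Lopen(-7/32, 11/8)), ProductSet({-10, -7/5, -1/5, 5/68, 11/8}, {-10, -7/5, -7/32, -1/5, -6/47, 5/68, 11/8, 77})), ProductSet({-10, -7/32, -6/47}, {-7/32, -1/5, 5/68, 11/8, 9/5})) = Union(ProductSet({-10}, {-7/32, -1/5, 5/68, 11/8}), ProductSet({-6/47}, {-1/5, 5/68, 11/8}))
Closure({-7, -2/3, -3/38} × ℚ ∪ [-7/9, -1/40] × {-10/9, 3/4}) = ({-7, -2/3, -3/38} × ℝ) ∪ ([-7/9, -1/40] × {-10/9, 3/4})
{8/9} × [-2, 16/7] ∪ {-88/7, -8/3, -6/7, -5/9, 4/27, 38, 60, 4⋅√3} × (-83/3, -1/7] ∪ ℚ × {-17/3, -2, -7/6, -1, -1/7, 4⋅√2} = ({8/9} × [-2, 16/7]) ∪ (ℚ × {-17/3, -2, -7/6, -1, -1/7, 4⋅√2}) ∪ ({-88/7, -8/3, -6/7, -5/9, 4/27, 38, 60, 4⋅√3} × (-83/3, -1/7])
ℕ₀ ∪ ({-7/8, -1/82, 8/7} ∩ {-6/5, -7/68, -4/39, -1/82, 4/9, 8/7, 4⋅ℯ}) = {-1/82, 8/7} ∪ ℕ₀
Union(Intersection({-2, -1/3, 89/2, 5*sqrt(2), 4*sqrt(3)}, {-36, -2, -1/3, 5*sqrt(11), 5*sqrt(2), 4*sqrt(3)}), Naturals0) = Union({-2, -1/3, 5*sqrt(2), 4*sqrt(3)}, Naturals0)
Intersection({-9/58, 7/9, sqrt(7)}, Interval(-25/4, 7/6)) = {-9/58, 7/9}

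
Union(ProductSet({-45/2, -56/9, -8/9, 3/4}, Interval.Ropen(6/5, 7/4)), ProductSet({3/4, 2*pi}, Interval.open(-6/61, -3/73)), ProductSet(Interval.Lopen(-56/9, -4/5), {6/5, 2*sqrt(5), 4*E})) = Union(ProductSet({3/4, 2*pi}, Interval.open(-6/61, -3/73)), ProductSet({-45/2, -56/9, -8/9, 3/4}, Interval.Ropen(6/5, 7/4)), ProductSet(Interval.Lopen(-56/9, -4/5), {6/5, 2*sqrt(5), 4*E}))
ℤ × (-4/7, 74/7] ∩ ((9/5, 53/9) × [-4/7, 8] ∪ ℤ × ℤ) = (ℤ × {0, 1, …, 10}) ∪ ({2, 3, 4, 5} × (-4/7, 8])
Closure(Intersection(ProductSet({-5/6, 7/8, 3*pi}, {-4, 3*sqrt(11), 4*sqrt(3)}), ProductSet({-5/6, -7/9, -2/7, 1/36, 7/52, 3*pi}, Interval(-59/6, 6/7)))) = ProductSet({-5/6, 3*pi}, {-4})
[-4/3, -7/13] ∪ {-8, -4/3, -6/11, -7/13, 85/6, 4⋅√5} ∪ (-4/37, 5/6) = {-8, 85/6, 4⋅√5} ∪ [-4/3, -7/13] ∪ (-4/37, 5/6)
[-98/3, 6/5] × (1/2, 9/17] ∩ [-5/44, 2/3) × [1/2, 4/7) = [-5/44, 2/3) × (1/2, 9/17]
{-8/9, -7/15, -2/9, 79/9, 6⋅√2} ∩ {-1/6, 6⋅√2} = {6⋅√2}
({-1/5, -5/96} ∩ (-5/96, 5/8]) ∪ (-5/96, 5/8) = (-5/96, 5/8)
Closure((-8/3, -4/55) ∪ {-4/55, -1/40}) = [-8/3, -4/55] ∪ {-1/40}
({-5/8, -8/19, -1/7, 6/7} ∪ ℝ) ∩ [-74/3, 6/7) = [-74/3, 6/7)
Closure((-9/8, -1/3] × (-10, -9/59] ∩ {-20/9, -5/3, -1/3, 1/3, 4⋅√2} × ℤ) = {-1/3} × {-9, -8, …, -1}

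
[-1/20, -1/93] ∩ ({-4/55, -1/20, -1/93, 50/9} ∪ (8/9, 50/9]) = {-1/20, -1/93}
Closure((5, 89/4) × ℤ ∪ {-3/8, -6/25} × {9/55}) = ({-3/8, -6/25} × {9/55}) ∪ ([5, 89/4] × ℤ)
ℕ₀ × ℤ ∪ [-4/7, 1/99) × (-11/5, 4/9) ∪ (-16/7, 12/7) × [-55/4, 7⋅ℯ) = (ℕ₀ × ℤ) ∪ ((-16/7, 12/7) × [-55/4, 7⋅ℯ))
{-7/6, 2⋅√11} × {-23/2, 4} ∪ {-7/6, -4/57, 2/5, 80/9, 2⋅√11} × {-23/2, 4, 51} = {-7/6, -4/57, 2/5, 80/9, 2⋅√11} × {-23/2, 4, 51}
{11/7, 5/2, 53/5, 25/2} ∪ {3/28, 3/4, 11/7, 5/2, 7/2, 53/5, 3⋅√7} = {3/28, 3/4, 11/7, 5/2, 7/2, 53/5, 25/2, 3⋅√7}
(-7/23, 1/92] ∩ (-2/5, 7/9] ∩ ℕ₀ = {0}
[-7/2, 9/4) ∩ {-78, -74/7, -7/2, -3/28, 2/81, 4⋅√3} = {-7/2, -3/28, 2/81}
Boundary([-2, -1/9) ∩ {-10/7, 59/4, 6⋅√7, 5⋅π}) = {-10/7}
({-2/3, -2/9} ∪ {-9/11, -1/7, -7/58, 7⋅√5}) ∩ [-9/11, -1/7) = {-9/11, -2/3, -2/9}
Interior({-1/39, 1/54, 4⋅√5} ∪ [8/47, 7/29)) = (8/47, 7/29)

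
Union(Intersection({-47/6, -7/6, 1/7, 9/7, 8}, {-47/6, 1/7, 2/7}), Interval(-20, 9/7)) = Interval(-20, 9/7)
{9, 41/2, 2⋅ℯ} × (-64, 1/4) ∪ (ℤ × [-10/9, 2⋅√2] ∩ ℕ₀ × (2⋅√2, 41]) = {9, 41/2, 2⋅ℯ} × (-64, 1/4)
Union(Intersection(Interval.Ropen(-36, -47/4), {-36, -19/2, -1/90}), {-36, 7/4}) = {-36, 7/4}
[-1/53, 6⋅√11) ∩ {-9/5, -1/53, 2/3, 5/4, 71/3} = {-1/53, 2/3, 5/4}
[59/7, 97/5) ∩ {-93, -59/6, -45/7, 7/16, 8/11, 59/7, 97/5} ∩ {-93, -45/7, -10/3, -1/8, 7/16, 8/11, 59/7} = {59/7}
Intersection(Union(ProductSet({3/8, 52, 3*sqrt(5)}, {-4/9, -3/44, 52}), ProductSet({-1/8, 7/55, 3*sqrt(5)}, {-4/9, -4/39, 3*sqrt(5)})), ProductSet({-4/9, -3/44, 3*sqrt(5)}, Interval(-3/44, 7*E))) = ProductSet({3*sqrt(5)}, {-3/44, 3*sqrt(5)})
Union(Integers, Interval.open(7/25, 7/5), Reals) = Interval(-oo, oo)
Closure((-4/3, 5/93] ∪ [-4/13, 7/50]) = [-4/3, 7/50]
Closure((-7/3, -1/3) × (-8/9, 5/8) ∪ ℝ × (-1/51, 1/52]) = (ℝ × (-1/51, 1/52]) ∪ ([-7/3, -1/3] × {-8/9, 5/8}) ∪ ((-7/3, -1/3) × (-8/9, 5/8)) ∪ ({-7/3, -1/3} × ([-8/9, -1/51] ∪ [1/52, 5/8])) ∪ (((-∞, -7/3] ∪ [-1/3, ∞)) × {-1/51, 1/52})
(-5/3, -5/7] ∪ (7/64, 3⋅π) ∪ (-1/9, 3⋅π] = (-5/3, -5/7] ∪ (-1/9, 3⋅π]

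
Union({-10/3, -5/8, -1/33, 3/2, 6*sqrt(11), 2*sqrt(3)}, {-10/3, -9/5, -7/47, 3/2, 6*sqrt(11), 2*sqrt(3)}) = {-10/3, -9/5, -5/8, -7/47, -1/33, 3/2, 6*sqrt(11), 2*sqrt(3)}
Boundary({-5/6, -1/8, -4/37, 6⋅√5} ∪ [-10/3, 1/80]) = {-10/3, 1/80, 6⋅√5}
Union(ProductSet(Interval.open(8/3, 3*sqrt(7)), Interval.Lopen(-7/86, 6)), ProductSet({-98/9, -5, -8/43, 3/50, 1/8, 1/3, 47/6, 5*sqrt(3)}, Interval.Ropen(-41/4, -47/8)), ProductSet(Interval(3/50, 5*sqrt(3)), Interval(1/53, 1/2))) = Union(ProductSet({-98/9, -5, -8/43, 3/50, 1/8, 1/3, 47/6, 5*sqrt(3)}, Interval.Ropen(-41/4, -47/8)), ProductSet(Interval(3/50, 5*sqrt(3)), Interval(1/53, 1/2)), ProductSet(Interval.open(8/3, 3*sqrt(7)), Interval.Lopen(-7/86, 6)))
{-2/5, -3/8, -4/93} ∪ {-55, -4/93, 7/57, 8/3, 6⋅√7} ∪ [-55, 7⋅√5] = [-55, 7⋅√5] ∪ {6⋅√7}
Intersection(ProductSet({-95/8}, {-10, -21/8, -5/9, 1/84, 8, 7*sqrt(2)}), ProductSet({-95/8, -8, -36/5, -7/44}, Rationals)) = ProductSet({-95/8}, {-10, -21/8, -5/9, 1/84, 8})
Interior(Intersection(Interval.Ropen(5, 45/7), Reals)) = Interval.open(5, 45/7)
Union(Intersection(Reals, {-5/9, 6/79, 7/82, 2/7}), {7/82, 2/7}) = {-5/9, 6/79, 7/82, 2/7}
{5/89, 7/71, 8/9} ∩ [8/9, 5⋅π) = {8/9}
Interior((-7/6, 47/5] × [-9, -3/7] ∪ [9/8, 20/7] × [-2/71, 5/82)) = ((-7/6, 47/5) × (-9, -3/7)) ∪ ((9/8, 20/7) × (-2/71, 5/82))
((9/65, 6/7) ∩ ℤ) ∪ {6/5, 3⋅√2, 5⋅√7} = {6/5, 3⋅√2, 5⋅√7}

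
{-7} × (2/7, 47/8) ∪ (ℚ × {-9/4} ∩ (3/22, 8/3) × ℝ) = ({-7} × (2/7, 47/8)) ∪ ((ℚ ∩ (3/22, 8/3)) × {-9/4})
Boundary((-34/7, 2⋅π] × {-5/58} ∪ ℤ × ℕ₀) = (ℤ × ℕ₀) ∪ ([-34/7, 2⋅π] × {-5/58})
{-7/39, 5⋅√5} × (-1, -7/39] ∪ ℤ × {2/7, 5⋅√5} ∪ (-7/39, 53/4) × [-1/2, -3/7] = (ℤ × {2/7, 5⋅√5}) ∪ ((-7/39, 53/4) × [-1/2, -3/7]) ∪ ({-7/39, 5⋅√5} × (-1, -7/39])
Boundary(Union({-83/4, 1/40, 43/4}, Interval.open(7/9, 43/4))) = {-83/4, 1/40, 7/9, 43/4}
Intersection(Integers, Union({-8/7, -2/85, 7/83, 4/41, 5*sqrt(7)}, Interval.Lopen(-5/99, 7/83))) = Range(0, 1, 1)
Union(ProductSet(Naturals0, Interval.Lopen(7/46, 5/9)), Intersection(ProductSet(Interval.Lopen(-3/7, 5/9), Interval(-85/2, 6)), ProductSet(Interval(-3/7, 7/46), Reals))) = Union(ProductSet(Interval.Lopen(-3/7, 7/46), Interval(-85/2, 6)), ProductSet(Naturals0, Interval.Lopen(7/46, 5/9)))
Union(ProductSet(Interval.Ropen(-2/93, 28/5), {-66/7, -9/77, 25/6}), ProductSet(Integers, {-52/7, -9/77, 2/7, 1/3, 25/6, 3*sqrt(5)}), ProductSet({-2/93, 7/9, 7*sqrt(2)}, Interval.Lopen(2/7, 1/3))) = Union(ProductSet({-2/93, 7/9, 7*sqrt(2)}, Interval.Lopen(2/7, 1/3)), ProductSet(Integers, {-52/7, -9/77, 2/7, 1/3, 25/6, 3*sqrt(5)}), ProductSet(Interval.Ropen(-2/93, 28/5), {-66/7, -9/77, 25/6}))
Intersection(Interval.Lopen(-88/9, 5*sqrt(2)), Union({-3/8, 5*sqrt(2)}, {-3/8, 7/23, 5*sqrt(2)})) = {-3/8, 7/23, 5*sqrt(2)}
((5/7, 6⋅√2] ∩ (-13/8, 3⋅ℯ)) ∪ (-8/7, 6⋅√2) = (-8/7, 6⋅√2)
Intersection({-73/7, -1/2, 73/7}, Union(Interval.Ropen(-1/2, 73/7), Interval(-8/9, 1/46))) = {-1/2}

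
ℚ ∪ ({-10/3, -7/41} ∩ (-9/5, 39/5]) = ℚ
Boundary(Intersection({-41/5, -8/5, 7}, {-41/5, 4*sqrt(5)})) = {-41/5}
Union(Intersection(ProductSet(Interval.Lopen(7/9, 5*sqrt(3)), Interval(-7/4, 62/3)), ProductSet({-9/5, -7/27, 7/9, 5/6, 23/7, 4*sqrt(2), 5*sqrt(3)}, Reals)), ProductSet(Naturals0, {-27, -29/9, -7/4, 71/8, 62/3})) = Union(ProductSet({5/6, 23/7, 4*sqrt(2), 5*sqrt(3)}, Interval(-7/4, 62/3)), ProductSet(Naturals0, {-27, -29/9, -7/4, 71/8, 62/3}))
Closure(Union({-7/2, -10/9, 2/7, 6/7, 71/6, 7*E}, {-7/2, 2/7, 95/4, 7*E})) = {-7/2, -10/9, 2/7, 6/7, 71/6, 95/4, 7*E}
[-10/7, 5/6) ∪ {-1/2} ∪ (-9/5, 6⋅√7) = (-9/5, 6⋅√7)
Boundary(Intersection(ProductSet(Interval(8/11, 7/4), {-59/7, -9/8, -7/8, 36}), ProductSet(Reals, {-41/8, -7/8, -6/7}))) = ProductSet(Interval(8/11, 7/4), {-7/8})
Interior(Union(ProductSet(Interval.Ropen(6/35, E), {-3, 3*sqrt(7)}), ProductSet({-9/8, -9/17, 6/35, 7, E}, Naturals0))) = EmptySet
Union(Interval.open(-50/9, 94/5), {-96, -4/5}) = Union({-96}, Interval.open(-50/9, 94/5))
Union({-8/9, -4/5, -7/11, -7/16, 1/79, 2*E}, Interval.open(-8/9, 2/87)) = Union({2*E}, Interval.Ropen(-8/9, 2/87))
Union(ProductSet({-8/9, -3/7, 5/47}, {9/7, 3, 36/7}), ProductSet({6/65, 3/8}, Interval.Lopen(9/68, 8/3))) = Union(ProductSet({6/65, 3/8}, Interval.Lopen(9/68, 8/3)), ProductSet({-8/9, -3/7, 5/47}, {9/7, 3, 36/7}))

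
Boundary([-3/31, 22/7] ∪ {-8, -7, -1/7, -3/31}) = {-8, -7, -1/7, -3/31, 22/7}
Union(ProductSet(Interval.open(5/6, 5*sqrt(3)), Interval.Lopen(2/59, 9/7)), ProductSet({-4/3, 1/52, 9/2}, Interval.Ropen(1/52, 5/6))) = Union(ProductSet({-4/3, 1/52, 9/2}, Interval.Ropen(1/52, 5/6)), ProductSet(Interval.open(5/6, 5*sqrt(3)), Interval.Lopen(2/59, 9/7)))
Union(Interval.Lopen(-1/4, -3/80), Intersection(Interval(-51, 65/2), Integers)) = Union(Interval.Lopen(-1/4, -3/80), Range(-51, 33, 1))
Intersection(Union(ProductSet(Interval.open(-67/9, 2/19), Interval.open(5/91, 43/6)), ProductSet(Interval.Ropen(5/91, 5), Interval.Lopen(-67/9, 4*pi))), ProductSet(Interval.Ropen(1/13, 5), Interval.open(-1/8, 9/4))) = ProductSet(Interval.Ropen(1/13, 5), Interval.open(-1/8, 9/4))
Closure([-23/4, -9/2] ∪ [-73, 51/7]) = [-73, 51/7]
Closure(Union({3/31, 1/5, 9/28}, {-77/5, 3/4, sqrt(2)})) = {-77/5, 3/31, 1/5, 9/28, 3/4, sqrt(2)}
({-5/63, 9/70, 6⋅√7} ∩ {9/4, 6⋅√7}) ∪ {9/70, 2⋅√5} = {9/70, 2⋅√5, 6⋅√7}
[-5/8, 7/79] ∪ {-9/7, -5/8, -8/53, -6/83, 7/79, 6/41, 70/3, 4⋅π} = {-9/7, 6/41, 70/3, 4⋅π} ∪ [-5/8, 7/79]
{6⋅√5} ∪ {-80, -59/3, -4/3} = {-80, -59/3, -4/3, 6⋅√5}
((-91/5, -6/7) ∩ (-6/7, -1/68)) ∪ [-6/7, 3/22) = [-6/7, 3/22)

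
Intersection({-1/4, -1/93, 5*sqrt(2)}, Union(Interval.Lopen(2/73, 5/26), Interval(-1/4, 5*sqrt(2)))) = {-1/4, -1/93, 5*sqrt(2)}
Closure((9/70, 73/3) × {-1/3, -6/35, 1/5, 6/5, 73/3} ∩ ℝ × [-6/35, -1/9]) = [9/70, 73/3] × {-6/35}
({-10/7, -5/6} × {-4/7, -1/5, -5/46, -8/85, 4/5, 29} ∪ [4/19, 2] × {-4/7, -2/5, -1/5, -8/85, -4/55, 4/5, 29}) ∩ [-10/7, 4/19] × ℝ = ({4/19} × {-4/7, -2/5, -1/5, -8/85, -4/55, 4/5, 29}) ∪ ({-10/7, -5/6} × {-4/7, -1/5, -5/46, -8/85, 4/5, 29})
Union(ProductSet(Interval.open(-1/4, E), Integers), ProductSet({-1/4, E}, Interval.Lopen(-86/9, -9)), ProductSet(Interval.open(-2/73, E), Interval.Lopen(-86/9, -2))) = Union(ProductSet({-1/4, E}, Interval.Lopen(-86/9, -9)), ProductSet(Interval.open(-1/4, E), Integers), ProductSet(Interval.open(-2/73, E), Interval.Lopen(-86/9, -2)))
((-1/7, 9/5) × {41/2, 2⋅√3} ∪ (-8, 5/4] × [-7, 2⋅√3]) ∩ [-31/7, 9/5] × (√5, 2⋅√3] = ((-1/7, 9/5) × {2⋅√3}) ∪ ([-31/7, 5/4] × (√5, 2⋅√3])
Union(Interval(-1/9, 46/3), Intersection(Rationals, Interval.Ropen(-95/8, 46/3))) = Union(Intersection(Interval.Ropen(-95/8, 46/3), Rationals), Interval(-1/9, 46/3))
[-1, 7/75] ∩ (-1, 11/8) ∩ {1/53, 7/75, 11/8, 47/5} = {1/53, 7/75}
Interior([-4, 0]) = (-4, 0)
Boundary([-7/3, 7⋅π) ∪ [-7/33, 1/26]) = {-7/3, 7⋅π}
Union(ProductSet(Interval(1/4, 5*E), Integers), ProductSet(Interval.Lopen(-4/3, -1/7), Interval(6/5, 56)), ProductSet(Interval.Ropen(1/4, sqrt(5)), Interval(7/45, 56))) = Union(ProductSet(Interval.Lopen(-4/3, -1/7), Interval(6/5, 56)), ProductSet(Interval.Ropen(1/4, sqrt(5)), Interval(7/45, 56)), ProductSet(Interval(1/4, 5*E), Integers))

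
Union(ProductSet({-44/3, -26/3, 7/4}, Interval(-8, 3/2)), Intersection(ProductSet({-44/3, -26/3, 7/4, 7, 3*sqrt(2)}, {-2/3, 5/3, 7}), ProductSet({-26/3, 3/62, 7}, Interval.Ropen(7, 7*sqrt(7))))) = Union(ProductSet({-26/3, 7}, {7}), ProductSet({-44/3, -26/3, 7/4}, Interval(-8, 3/2)))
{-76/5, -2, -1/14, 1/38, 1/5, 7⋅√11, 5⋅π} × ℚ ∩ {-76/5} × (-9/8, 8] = {-76/5} × (ℚ ∩ (-9/8, 8])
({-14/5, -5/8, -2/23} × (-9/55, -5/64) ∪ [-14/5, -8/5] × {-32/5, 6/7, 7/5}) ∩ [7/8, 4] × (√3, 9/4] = ∅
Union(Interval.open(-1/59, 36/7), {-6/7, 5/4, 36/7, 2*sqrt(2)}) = Union({-6/7}, Interval.Lopen(-1/59, 36/7))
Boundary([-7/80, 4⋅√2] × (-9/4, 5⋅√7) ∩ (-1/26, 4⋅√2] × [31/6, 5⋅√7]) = ({-1/26, 4⋅√2} × [31/6, 5⋅√7]) ∪ ([-1/26, 4⋅√2] × {31/6, 5⋅√7})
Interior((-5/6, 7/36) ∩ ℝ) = (-5/6, 7/36)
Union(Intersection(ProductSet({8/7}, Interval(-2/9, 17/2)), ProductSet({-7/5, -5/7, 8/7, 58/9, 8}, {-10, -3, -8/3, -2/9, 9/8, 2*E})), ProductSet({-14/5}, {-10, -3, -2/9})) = Union(ProductSet({-14/5}, {-10, -3, -2/9}), ProductSet({8/7}, {-2/9, 9/8, 2*E}))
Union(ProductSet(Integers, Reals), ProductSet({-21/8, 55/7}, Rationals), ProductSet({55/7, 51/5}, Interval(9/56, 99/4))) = Union(ProductSet({-21/8, 55/7}, Rationals), ProductSet({55/7, 51/5}, Interval(9/56, 99/4)), ProductSet(Integers, Reals))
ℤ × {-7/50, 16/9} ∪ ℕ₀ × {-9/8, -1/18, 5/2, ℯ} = (ℤ × {-7/50, 16/9}) ∪ (ℕ₀ × {-9/8, -1/18, 5/2, ℯ})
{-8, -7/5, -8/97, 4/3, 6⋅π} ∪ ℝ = ℝ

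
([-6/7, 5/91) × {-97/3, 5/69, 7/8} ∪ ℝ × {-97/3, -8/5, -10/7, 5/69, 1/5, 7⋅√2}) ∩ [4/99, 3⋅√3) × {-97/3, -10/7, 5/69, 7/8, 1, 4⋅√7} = ([4/99, 5/91) × {-97/3, 5/69, 7/8}) ∪ ([4/99, 3⋅√3) × {-97/3, -10/7, 5/69})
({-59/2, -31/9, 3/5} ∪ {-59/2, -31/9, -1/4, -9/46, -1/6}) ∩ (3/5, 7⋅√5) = ∅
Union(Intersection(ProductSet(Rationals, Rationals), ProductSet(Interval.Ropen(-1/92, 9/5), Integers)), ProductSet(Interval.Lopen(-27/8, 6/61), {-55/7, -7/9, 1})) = Union(ProductSet(Intersection(Interval.Ropen(-1/92, 9/5), Rationals), Integers), ProductSet(Interval.Lopen(-27/8, 6/61), {-55/7, -7/9, 1}))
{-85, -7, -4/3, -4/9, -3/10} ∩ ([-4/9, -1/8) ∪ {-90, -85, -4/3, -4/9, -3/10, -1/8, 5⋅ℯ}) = {-85, -4/3, -4/9, -3/10}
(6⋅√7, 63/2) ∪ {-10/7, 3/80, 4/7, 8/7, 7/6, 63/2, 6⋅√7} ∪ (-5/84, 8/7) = {-10/7, 7/6} ∪ (-5/84, 8/7] ∪ [6⋅√7, 63/2]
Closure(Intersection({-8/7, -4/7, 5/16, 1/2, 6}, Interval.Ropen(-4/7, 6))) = {-4/7, 5/16, 1/2}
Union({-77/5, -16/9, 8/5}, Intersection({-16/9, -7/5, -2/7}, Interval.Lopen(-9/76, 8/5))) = {-77/5, -16/9, 8/5}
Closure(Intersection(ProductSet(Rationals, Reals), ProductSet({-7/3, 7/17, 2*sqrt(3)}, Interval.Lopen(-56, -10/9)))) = ProductSet({-7/3, 7/17}, Interval(-56, -10/9))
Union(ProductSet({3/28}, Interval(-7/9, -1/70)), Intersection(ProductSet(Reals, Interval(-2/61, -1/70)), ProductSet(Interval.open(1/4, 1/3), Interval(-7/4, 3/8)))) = Union(ProductSet({3/28}, Interval(-7/9, -1/70)), ProductSet(Interval.open(1/4, 1/3), Interval(-2/61, -1/70)))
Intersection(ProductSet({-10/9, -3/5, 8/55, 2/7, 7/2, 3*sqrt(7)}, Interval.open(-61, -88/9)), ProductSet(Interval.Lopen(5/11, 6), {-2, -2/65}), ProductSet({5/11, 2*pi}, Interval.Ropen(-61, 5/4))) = EmptySet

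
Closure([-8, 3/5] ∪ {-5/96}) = [-8, 3/5]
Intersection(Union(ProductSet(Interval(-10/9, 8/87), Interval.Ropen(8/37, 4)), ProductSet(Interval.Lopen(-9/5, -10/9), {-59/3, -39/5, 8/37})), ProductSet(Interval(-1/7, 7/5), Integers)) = ProductSet(Interval(-1/7, 8/87), Range(1, 4, 1))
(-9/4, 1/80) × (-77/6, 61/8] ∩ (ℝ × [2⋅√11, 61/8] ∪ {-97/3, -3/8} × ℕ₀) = ({-3/8} × {0, 1, …, 7}) ∪ ((-9/4, 1/80) × [2⋅√11, 61/8])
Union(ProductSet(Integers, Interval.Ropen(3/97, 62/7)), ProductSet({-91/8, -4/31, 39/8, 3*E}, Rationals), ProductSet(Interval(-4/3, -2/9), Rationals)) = Union(ProductSet(Integers, Interval.Ropen(3/97, 62/7)), ProductSet(Union({-91/8, -4/31, 39/8, 3*E}, Interval(-4/3, -2/9)), Rationals))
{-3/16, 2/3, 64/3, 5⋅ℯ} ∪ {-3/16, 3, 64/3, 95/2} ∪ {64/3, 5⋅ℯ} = {-3/16, 2/3, 3, 64/3, 95/2, 5⋅ℯ}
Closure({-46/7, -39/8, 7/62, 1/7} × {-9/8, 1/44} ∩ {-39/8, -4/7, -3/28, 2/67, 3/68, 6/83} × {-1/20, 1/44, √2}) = {-39/8} × {1/44}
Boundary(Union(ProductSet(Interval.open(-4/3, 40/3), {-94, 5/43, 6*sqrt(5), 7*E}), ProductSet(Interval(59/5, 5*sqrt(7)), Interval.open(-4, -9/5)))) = Union(ProductSet({59/5, 5*sqrt(7)}, Interval(-4, -9/5)), ProductSet(Interval(-4/3, 40/3), {-94, 5/43, 6*sqrt(5), 7*E}), ProductSet(Interval(59/5, 5*sqrt(7)), {-4, -9/5}))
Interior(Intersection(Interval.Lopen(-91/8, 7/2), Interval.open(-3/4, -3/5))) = Interval.open(-3/4, -3/5)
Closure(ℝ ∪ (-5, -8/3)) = (-∞, ∞)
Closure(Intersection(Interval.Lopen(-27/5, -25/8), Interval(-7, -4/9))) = Interval(-27/5, -25/8)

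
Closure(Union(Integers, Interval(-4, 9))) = Union(Integers, Interval(-4, 9))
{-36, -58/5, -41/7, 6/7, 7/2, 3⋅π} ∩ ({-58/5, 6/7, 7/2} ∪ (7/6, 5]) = {-58/5, 6/7, 7/2}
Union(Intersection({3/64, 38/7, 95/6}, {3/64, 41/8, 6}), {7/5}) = {3/64, 7/5}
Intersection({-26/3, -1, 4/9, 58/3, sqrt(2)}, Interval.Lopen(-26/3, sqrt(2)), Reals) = {-1, 4/9, sqrt(2)}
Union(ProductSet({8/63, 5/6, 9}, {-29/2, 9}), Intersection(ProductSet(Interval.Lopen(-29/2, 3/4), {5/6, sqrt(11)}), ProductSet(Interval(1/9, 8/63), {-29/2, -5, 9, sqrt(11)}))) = Union(ProductSet({8/63, 5/6, 9}, {-29/2, 9}), ProductSet(Interval(1/9, 8/63), {sqrt(11)}))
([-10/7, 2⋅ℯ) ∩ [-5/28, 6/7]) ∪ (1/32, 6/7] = [-5/28, 6/7]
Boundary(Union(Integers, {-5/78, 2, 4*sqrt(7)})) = Union({-5/78, 4*sqrt(7)}, Integers)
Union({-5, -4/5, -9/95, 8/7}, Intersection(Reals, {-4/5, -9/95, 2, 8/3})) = {-5, -4/5, -9/95, 8/7, 2, 8/3}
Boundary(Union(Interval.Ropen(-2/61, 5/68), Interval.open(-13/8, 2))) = {-13/8, 2}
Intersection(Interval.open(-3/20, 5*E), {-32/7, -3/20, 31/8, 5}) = {31/8, 5}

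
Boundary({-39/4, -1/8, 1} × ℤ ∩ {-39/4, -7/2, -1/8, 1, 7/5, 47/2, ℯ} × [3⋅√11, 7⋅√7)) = {-39/4, -1/8, 1} × {10, 11, …, 18}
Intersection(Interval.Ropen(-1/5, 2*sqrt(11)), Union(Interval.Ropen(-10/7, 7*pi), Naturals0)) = Union(Interval.Ropen(-1/5, 2*sqrt(11)), Range(0, 7, 1))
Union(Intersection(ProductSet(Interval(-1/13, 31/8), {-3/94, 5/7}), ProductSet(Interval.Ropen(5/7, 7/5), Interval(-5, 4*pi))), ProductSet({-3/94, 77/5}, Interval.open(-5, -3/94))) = Union(ProductSet({-3/94, 77/5}, Interval.open(-5, -3/94)), ProductSet(Interval.Ropen(5/7, 7/5), {-3/94, 5/7}))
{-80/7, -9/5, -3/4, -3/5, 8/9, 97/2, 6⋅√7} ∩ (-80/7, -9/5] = {-9/5}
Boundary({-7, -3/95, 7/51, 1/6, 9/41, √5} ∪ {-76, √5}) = {-76, -7, -3/95, 7/51, 1/6, 9/41, √5}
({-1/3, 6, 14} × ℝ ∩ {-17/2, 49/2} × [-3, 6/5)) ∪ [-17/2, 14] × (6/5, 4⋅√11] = [-17/2, 14] × (6/5, 4⋅√11]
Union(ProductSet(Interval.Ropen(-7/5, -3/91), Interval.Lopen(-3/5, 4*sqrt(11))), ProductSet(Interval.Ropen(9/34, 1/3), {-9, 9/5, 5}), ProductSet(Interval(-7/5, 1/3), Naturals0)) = Union(ProductSet(Interval.Ropen(-7/5, -3/91), Interval.Lopen(-3/5, 4*sqrt(11))), ProductSet(Interval(-7/5, 1/3), Naturals0), ProductSet(Interval.Ropen(9/34, 1/3), {-9, 9/5, 5}))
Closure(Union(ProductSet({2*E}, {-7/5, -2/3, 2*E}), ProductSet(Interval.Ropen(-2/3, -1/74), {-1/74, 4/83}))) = Union(ProductSet({2*E}, {-7/5, -2/3, 2*E}), ProductSet(Interval(-2/3, -1/74), {-1/74, 4/83}))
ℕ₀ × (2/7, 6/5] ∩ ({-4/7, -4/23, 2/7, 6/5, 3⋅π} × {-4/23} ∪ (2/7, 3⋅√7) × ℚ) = {1, 2, …, 7} × (ℚ ∩ (2/7, 6/5])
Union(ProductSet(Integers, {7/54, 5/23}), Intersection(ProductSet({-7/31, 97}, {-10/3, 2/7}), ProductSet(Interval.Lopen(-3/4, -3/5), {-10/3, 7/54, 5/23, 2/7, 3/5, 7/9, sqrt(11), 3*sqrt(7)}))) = ProductSet(Integers, {7/54, 5/23})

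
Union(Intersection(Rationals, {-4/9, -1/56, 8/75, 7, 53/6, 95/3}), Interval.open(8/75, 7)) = Union({-4/9, -1/56, 53/6, 95/3}, Interval(8/75, 7))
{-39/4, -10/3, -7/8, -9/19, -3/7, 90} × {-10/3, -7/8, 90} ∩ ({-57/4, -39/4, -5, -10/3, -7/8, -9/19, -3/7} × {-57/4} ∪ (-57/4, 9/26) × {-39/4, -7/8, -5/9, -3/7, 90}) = {-39/4, -10/3, -7/8, -9/19, -3/7} × {-7/8, 90}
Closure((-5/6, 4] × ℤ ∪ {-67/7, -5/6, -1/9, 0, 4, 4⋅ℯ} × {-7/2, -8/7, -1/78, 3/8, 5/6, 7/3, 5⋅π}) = ([-5/6, 4] × ℤ) ∪ ({-67/7, -5/6, -1/9, 0, 4, 4⋅ℯ} × {-7/2, -8/7, -1/78, 3/8, 5/6, 7/3, 5⋅π})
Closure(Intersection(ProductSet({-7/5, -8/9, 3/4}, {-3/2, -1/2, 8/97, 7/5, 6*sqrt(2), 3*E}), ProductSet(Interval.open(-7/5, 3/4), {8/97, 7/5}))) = ProductSet({-8/9}, {8/97, 7/5})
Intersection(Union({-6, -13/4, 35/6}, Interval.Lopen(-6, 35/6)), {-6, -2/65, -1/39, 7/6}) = {-6, -2/65, -1/39, 7/6}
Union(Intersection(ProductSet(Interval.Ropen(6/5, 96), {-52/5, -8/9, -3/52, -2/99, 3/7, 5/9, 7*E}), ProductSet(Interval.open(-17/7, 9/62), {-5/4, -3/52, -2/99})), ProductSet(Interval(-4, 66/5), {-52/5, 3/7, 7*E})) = ProductSet(Interval(-4, 66/5), {-52/5, 3/7, 7*E})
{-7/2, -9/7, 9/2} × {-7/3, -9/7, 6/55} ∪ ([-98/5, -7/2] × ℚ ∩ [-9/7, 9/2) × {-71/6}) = {-7/2, -9/7, 9/2} × {-7/3, -9/7, 6/55}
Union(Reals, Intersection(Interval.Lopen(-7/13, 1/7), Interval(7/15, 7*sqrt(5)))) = Reals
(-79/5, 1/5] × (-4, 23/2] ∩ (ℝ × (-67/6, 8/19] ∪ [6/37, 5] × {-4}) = (-79/5, 1/5] × (-4, 8/19]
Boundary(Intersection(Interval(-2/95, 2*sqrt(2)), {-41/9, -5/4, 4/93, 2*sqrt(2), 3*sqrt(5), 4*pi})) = {4/93, 2*sqrt(2)}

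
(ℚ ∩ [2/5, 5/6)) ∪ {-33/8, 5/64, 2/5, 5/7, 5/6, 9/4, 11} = {-33/8, 5/64, 5/6, 9/4, 11} ∪ (ℚ ∩ [2/5, 5/6))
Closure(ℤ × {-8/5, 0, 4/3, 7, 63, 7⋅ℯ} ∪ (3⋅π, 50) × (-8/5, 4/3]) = ({50, 3⋅π} × [-8/5, 4/3]) ∪ (ℤ × {-8/5, 0, 4/3, 7, 63, 7⋅ℯ}) ∪ ([3⋅π, 50] × {-8/5, 4/3}) ∪ ((3⋅π, 50) × (-8/5, 4/3])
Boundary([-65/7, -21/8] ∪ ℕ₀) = {-65/7, -21/8} ∪ (ℕ₀ \ (-65/7, -21/8))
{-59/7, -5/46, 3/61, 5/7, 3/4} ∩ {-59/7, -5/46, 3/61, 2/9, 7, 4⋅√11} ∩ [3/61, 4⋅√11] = {3/61}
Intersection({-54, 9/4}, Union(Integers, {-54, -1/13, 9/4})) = {-54, 9/4}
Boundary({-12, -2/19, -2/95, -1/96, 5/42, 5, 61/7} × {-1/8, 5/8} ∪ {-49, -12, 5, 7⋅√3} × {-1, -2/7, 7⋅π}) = ({-12, -2/19, -2/95, -1/96, 5/42, 5, 61/7} × {-1/8, 5/8}) ∪ ({-49, -12, 5, 7⋅√3} × {-1, -2/7, 7⋅π})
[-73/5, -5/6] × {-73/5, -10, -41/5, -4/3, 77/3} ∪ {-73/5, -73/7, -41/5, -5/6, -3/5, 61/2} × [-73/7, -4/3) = ([-73/5, -5/6] × {-73/5, -10, -41/5, -4/3, 77/3}) ∪ ({-73/5, -73/7, -41/5, -5/6, -3/5, 61/2} × [-73/7, -4/3))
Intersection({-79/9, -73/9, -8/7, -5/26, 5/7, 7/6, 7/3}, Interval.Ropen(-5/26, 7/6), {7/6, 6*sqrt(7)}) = EmptySet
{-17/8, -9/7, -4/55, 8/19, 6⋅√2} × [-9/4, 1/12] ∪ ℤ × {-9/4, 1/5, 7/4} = (ℤ × {-9/4, 1/5, 7/4}) ∪ ({-17/8, -9/7, -4/55, 8/19, 6⋅√2} × [-9/4, 1/12])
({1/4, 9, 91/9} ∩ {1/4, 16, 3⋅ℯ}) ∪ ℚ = ℚ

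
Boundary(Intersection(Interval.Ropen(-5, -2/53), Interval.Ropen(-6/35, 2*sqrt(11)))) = {-6/35, -2/53}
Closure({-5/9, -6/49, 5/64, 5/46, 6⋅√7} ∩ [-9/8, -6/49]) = {-5/9, -6/49}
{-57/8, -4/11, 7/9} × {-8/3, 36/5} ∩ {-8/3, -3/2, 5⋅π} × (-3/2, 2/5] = ∅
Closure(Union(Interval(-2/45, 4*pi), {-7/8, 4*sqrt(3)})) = Union({-7/8}, Interval(-2/45, 4*pi))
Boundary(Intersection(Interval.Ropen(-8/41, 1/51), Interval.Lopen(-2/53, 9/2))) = {-2/53, 1/51}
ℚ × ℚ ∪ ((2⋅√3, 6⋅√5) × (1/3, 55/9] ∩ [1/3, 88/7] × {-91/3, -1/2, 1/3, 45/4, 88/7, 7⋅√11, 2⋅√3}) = (ℚ × ℚ) ∪ ((2⋅√3, 88/7] × {2⋅√3})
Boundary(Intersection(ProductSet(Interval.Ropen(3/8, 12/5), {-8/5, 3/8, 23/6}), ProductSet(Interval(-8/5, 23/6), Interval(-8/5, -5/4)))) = ProductSet(Interval(3/8, 12/5), {-8/5})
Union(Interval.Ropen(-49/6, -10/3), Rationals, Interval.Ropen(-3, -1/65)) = Union(Interval(-49/6, -10/3), Interval(-3, -1/65), Rationals)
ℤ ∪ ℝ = ℝ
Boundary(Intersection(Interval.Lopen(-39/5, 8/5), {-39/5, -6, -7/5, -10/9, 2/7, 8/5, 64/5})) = {-6, -7/5, -10/9, 2/7, 8/5}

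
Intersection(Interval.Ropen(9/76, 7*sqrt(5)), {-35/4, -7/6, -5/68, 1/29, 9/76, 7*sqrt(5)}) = {9/76}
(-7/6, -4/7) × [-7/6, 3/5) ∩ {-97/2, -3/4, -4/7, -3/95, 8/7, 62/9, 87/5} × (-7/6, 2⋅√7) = {-3/4} × (-7/6, 3/5)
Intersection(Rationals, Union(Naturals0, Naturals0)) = Naturals0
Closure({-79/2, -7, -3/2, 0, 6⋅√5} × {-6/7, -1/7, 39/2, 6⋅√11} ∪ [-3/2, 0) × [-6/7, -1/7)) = ({-3/2, 0} × [-6/7, -1/7]) ∪ ([-3/2, 0] × {-6/7, -1/7}) ∪ ([-3/2, 0) × [-6/7, -1/7)) ∪ ({-79/2, -7, -3/2, 0, 6⋅√5} × {-6/7, -1/7, 39/2, 6⋅√11})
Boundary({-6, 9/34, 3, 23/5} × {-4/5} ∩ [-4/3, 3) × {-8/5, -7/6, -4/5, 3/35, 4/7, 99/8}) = {9/34} × {-4/5}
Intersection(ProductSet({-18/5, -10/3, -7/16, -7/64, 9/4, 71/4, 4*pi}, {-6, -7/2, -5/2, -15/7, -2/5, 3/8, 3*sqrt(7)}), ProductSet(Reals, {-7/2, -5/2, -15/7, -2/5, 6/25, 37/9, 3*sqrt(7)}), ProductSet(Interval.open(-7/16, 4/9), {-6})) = EmptySet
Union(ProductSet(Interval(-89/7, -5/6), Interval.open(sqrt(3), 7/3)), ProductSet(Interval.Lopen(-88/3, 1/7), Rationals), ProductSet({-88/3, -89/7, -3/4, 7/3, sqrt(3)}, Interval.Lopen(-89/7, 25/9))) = Union(ProductSet({-88/3, -89/7, -3/4, 7/3, sqrt(3)}, Interval.Lopen(-89/7, 25/9)), ProductSet(Interval.Lopen(-88/3, 1/7), Rationals), ProductSet(Interval(-89/7, -5/6), Interval.open(sqrt(3), 7/3)))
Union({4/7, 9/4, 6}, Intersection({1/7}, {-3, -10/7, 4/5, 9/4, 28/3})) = {4/7, 9/4, 6}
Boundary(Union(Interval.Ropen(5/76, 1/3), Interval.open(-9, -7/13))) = {-9, -7/13, 5/76, 1/3}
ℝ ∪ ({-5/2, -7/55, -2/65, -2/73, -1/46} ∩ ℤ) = ℝ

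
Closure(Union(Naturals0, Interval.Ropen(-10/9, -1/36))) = Union(Complement(Naturals0, Interval.open(-10/9, -1/36)), Interval(-10/9, -1/36), Naturals0)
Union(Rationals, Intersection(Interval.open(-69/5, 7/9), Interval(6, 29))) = Rationals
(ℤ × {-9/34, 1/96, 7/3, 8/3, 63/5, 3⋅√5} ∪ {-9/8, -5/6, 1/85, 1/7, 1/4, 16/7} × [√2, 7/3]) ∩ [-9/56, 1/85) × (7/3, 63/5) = {0} × {8/3, 3⋅√5}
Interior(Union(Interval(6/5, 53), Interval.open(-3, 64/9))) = Interval.open(-3, 53)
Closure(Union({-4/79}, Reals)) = Reals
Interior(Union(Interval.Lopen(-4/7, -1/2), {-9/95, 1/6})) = Interval.open(-4/7, -1/2)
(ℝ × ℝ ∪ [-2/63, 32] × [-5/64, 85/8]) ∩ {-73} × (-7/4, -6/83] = {-73} × (-7/4, -6/83]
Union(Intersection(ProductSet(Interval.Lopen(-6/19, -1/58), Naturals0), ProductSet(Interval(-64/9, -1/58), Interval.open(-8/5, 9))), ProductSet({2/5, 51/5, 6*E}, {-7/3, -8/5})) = Union(ProductSet({2/5, 51/5, 6*E}, {-7/3, -8/5}), ProductSet(Interval.Lopen(-6/19, -1/58), Range(0, 9, 1)))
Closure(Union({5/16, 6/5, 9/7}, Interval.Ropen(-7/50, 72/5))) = Interval(-7/50, 72/5)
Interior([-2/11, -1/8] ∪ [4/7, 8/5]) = (-2/11, -1/8) ∪ (4/7, 8/5)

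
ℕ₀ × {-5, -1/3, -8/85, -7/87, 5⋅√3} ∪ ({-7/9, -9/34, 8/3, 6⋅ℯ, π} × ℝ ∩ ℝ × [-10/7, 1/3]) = (ℕ₀ × {-5, -1/3, -8/85, -7/87, 5⋅√3}) ∪ ({-7/9, -9/34, 8/3, 6⋅ℯ, π} × [-10/7, 1/3])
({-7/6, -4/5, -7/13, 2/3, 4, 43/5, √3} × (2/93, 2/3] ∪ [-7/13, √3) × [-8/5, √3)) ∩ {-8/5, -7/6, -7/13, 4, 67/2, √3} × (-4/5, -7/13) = {-7/13} × (-4/5, -7/13)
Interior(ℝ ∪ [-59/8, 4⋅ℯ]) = (-∞, ∞)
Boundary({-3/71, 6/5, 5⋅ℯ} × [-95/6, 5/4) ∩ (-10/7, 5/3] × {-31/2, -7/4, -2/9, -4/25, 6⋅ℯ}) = {-3/71, 6/5} × {-31/2, -7/4, -2/9, -4/25}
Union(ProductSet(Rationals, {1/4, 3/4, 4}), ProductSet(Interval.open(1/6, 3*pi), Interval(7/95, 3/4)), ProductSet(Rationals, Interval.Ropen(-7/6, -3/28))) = Union(ProductSet(Interval.open(1/6, 3*pi), Interval(7/95, 3/4)), ProductSet(Rationals, Union({1/4, 3/4, 4}, Interval.Ropen(-7/6, -3/28))))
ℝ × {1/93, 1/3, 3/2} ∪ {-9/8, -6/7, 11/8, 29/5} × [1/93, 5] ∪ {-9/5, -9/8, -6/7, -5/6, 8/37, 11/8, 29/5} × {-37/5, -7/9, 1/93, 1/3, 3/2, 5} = (ℝ × {1/93, 1/3, 3/2}) ∪ ({-9/8, -6/7, 11/8, 29/5} × [1/93, 5]) ∪ ({-9/5, -9/8, -6/7, -5/6, 8/37, 11/8, 29/5} × {-37/5, -7/9, 1/93, 1/3, 3/2, 5})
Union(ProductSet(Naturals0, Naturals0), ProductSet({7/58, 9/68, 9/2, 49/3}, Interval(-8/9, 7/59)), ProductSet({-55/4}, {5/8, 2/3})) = Union(ProductSet({-55/4}, {5/8, 2/3}), ProductSet({7/58, 9/68, 9/2, 49/3}, Interval(-8/9, 7/59)), ProductSet(Naturals0, Naturals0))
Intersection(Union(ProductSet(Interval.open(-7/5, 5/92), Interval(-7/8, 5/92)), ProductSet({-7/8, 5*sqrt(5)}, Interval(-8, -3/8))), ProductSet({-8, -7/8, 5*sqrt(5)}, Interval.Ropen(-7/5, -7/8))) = ProductSet({-7/8, 5*sqrt(5)}, Interval.Ropen(-7/5, -7/8))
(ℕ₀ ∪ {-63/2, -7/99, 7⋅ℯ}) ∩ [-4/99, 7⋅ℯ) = {0, 1, …, 19}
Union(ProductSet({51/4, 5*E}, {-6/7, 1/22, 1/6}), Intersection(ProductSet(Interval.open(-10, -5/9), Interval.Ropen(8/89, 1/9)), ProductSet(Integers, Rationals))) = Union(ProductSet({51/4, 5*E}, {-6/7, 1/22, 1/6}), ProductSet(Range(-9, 0, 1), Intersection(Interval.Ropen(8/89, 1/9), Rationals)))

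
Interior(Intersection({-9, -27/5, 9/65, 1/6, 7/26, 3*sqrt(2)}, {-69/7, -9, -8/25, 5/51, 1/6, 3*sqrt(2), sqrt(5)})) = EmptySet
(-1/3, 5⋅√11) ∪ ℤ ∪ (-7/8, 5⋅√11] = ℤ ∪ (-7/8, 5⋅√11]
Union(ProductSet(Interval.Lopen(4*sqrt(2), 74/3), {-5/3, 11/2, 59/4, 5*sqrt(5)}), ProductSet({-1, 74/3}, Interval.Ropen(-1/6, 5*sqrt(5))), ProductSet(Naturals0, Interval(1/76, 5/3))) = Union(ProductSet({-1, 74/3}, Interval.Ropen(-1/6, 5*sqrt(5))), ProductSet(Interval.Lopen(4*sqrt(2), 74/3), {-5/3, 11/2, 59/4, 5*sqrt(5)}), ProductSet(Naturals0, Interval(1/76, 5/3)))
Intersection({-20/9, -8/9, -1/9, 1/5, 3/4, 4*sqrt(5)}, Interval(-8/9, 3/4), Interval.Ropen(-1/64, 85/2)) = {1/5, 3/4}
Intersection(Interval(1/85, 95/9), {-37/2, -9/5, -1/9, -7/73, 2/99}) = {2/99}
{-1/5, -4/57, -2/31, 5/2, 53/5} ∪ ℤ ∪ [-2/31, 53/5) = ℤ ∪ {-1/5, -4/57} ∪ [-2/31, 53/5]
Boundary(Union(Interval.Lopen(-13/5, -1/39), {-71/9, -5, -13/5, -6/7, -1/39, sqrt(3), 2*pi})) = {-71/9, -5, -13/5, -1/39, sqrt(3), 2*pi}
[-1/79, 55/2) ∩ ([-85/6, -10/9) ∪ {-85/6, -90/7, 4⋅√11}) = {4⋅√11}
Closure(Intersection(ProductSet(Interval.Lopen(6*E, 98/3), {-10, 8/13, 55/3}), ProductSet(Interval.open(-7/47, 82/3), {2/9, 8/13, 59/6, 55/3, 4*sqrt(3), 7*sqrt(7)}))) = ProductSet(Interval(6*E, 82/3), {8/13, 55/3})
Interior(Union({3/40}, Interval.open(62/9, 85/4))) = Interval.open(62/9, 85/4)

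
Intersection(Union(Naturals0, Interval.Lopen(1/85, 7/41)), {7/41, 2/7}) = {7/41}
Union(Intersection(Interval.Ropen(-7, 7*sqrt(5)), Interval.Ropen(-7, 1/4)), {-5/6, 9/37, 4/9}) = Union({4/9}, Interval.Ropen(-7, 1/4))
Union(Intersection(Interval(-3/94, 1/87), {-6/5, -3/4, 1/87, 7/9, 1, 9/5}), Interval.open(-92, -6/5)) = Union({1/87}, Interval.open(-92, -6/5))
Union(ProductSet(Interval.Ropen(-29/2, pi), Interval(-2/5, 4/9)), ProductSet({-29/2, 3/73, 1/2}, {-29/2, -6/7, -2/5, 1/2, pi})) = Union(ProductSet({-29/2, 3/73, 1/2}, {-29/2, -6/7, -2/5, 1/2, pi}), ProductSet(Interval.Ropen(-29/2, pi), Interval(-2/5, 4/9)))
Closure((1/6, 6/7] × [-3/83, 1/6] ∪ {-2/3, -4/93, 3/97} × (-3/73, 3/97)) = ({-2/3, -4/93, 3/97} × [-3/73, 3/97]) ∪ ([1/6, 6/7] × [-3/83, 1/6])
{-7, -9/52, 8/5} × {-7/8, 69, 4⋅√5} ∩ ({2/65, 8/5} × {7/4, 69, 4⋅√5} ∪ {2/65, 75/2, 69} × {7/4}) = {8/5} × {69, 4⋅√5}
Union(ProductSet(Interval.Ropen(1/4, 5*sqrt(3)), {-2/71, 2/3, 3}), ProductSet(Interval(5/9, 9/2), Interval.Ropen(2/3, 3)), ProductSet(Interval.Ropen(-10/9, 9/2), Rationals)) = Union(ProductSet(Interval.Ropen(-10/9, 9/2), Rationals), ProductSet(Interval.Ropen(1/4, 5*sqrt(3)), {-2/71, 2/3, 3}), ProductSet(Interval(5/9, 9/2), Interval.Ropen(2/3, 3)))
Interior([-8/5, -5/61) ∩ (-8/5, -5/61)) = (-8/5, -5/61)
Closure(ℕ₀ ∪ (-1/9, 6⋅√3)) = [-1/9, 6⋅√3] ∪ ℕ₀ ∪ (ℕ₀ \ (-1/9, 6⋅√3))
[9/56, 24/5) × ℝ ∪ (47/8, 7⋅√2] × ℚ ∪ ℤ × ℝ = ((ℤ ∪ [9/56, 24/5)) × ℝ) ∪ ((47/8, 7⋅√2] × ℚ)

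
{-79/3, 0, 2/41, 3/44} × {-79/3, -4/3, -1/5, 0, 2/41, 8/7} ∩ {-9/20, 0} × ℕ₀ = {0} × {0}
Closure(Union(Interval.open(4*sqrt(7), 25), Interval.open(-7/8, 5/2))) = Union(Interval(-7/8, 5/2), Interval(4*sqrt(7), 25))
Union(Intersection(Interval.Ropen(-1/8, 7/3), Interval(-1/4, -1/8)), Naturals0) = Union({-1/8}, Naturals0)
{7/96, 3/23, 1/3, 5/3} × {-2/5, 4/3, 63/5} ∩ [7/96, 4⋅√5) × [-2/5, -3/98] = {7/96, 3/23, 1/3, 5/3} × {-2/5}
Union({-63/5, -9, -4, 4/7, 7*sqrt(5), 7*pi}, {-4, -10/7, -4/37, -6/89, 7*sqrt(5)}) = {-63/5, -9, -4, -10/7, -4/37, -6/89, 4/7, 7*sqrt(5), 7*pi}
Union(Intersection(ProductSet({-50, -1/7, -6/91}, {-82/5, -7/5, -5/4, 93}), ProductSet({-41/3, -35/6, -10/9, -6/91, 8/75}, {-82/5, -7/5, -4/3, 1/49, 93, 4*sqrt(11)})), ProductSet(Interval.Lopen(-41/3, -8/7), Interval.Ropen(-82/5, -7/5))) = Union(ProductSet({-6/91}, {-82/5, -7/5, 93}), ProductSet(Interval.Lopen(-41/3, -8/7), Interval.Ropen(-82/5, -7/5)))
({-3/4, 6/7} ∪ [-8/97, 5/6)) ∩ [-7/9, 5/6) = {-3/4} ∪ [-8/97, 5/6)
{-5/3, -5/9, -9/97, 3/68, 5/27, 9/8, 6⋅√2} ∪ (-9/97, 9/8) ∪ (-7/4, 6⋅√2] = (-7/4, 6⋅√2]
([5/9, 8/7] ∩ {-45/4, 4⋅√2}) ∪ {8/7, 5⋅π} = {8/7, 5⋅π}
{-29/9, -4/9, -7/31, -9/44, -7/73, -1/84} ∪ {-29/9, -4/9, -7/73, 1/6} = {-29/9, -4/9, -7/31, -9/44, -7/73, -1/84, 1/6}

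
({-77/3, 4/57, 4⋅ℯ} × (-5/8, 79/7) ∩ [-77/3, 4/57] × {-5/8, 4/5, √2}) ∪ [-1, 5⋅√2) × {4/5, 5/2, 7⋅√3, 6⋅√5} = ({-77/3, 4/57} × {4/5, √2}) ∪ ([-1, 5⋅√2) × {4/5, 5/2, 7⋅√3, 6⋅√5})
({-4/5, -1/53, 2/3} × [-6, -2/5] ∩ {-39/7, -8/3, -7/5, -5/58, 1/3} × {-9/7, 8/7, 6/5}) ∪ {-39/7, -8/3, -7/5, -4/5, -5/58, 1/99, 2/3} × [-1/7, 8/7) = {-39/7, -8/3, -7/5, -4/5, -5/58, 1/99, 2/3} × [-1/7, 8/7)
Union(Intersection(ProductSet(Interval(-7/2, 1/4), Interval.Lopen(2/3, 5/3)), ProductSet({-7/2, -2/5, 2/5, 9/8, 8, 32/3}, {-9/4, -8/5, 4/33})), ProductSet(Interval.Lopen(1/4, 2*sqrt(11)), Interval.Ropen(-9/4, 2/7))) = ProductSet(Interval.Lopen(1/4, 2*sqrt(11)), Interval.Ropen(-9/4, 2/7))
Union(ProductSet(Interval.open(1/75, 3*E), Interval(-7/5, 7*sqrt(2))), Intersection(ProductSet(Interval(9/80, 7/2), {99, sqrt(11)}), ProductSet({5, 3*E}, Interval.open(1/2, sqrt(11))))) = ProductSet(Interval.open(1/75, 3*E), Interval(-7/5, 7*sqrt(2)))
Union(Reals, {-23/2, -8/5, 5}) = Reals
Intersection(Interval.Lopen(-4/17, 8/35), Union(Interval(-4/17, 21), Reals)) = Interval.Lopen(-4/17, 8/35)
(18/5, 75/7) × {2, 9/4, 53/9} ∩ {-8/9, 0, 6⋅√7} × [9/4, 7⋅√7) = ∅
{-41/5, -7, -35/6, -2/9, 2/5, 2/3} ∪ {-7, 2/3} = {-41/5, -7, -35/6, -2/9, 2/5, 2/3}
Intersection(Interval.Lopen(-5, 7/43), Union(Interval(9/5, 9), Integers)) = Range(-4, 1, 1)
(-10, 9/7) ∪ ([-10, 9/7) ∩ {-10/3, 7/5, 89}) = (-10, 9/7)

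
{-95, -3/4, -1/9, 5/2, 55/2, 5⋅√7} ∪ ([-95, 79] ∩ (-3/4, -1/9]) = {-95, 5/2, 55/2, 5⋅√7} ∪ [-3/4, -1/9]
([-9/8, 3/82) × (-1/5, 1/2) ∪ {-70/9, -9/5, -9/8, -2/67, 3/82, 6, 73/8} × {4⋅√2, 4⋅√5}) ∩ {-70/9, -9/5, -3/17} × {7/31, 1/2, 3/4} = {-3/17} × {7/31}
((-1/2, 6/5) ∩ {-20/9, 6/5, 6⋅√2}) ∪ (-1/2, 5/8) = (-1/2, 5/8)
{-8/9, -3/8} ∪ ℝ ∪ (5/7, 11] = (-∞, ∞)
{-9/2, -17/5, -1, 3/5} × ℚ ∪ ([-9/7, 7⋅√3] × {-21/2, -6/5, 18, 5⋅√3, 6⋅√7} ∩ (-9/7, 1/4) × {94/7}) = {-9/2, -17/5, -1, 3/5} × ℚ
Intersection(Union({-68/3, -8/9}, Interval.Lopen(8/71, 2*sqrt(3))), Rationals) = Union({-68/3, -8/9}, Intersection(Interval.Lopen(8/71, 2*sqrt(3)), Rationals))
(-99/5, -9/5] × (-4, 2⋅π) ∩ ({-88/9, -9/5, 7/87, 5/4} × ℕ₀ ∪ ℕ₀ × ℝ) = {-88/9, -9/5} × {0, 1, …, 6}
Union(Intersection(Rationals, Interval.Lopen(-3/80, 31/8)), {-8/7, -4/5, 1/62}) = Union({-8/7, -4/5}, Intersection(Interval.Lopen(-3/80, 31/8), Rationals))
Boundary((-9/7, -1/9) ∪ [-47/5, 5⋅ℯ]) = {-47/5, 5⋅ℯ}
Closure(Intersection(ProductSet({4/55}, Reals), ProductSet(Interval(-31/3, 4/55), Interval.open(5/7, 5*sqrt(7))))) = ProductSet({4/55}, Interval(5/7, 5*sqrt(7)))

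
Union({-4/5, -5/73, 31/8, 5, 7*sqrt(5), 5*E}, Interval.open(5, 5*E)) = Union({-4/5, -5/73, 31/8, 7*sqrt(5)}, Interval(5, 5*E))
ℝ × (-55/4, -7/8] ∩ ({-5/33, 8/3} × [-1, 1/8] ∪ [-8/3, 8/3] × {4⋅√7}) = {-5/33, 8/3} × [-1, -7/8]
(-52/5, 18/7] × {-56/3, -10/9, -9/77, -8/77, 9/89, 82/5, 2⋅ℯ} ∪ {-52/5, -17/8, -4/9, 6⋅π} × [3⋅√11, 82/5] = ((-52/5, 18/7] × {-56/3, -10/9, -9/77, -8/77, 9/89, 82/5, 2⋅ℯ}) ∪ ({-52/5, -17/8, -4/9, 6⋅π} × [3⋅√11, 82/5])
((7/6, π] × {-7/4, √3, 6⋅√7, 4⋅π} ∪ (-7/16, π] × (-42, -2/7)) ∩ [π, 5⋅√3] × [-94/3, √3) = {π} × [-94/3, -2/7)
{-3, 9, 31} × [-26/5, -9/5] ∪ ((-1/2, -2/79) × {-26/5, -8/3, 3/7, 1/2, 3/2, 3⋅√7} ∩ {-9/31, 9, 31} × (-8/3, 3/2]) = ({-9/31} × {3/7, 1/2, 3/2}) ∪ ({-3, 9, 31} × [-26/5, -9/5])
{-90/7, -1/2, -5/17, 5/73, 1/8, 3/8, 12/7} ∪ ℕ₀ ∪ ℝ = ℝ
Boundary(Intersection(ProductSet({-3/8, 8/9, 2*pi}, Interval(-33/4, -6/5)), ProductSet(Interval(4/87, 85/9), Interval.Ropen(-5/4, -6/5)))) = ProductSet({8/9, 2*pi}, Interval(-5/4, -6/5))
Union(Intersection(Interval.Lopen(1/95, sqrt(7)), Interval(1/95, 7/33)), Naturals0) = Union(Interval.Lopen(1/95, 7/33), Naturals0)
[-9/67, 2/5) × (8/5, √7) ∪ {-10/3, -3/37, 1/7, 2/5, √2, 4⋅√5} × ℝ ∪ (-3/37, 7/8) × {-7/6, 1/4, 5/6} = ((-3/37, 7/8) × {-7/6, 1/4, 5/6}) ∪ ([-9/67, 2/5) × (8/5, √7)) ∪ ({-10/3, -3/37, 1/7, 2/5, √2, 4⋅√5} × ℝ)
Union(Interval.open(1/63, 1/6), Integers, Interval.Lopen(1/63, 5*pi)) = Union(Integers, Interval.Lopen(1/63, 5*pi))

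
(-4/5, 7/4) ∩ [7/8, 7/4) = [7/8, 7/4)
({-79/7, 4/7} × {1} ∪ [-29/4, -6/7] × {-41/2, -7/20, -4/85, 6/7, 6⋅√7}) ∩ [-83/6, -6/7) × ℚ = ({-79/7} × {1}) ∪ ([-29/4, -6/7) × {-41/2, -7/20, -4/85, 6/7})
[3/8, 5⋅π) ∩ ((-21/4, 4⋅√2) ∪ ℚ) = [3/8, 4⋅√2) ∪ (ℚ ∩ [3/8, 5⋅π))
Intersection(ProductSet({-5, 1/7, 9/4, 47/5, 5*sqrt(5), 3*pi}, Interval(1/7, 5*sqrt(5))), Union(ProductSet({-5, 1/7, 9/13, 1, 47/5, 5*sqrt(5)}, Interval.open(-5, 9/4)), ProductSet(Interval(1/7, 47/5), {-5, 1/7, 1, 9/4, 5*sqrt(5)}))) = Union(ProductSet({1/7, 9/4, 47/5}, {1/7, 1, 9/4, 5*sqrt(5)}), ProductSet({-5, 1/7, 47/5, 5*sqrt(5)}, Interval.Ropen(1/7, 9/4)))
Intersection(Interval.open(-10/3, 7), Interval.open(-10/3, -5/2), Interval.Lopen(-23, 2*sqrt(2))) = Interval.open(-10/3, -5/2)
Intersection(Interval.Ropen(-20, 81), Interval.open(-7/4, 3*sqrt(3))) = Interval.open(-7/4, 3*sqrt(3))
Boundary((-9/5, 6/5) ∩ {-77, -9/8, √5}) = {-9/8}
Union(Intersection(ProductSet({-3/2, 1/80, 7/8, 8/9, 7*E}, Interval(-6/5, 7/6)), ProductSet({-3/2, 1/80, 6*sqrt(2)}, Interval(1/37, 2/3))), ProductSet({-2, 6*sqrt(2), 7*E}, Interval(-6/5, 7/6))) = Union(ProductSet({-3/2, 1/80}, Interval(1/37, 2/3)), ProductSet({-2, 6*sqrt(2), 7*E}, Interval(-6/5, 7/6)))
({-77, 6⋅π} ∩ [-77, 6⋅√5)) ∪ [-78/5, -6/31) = {-77} ∪ [-78/5, -6/31)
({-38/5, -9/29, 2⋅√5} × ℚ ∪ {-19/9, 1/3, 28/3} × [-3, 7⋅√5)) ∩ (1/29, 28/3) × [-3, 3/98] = ({1/3} × [-3, 3/98]) ∪ ({2⋅√5} × (ℚ ∩ [-3, 3/98]))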